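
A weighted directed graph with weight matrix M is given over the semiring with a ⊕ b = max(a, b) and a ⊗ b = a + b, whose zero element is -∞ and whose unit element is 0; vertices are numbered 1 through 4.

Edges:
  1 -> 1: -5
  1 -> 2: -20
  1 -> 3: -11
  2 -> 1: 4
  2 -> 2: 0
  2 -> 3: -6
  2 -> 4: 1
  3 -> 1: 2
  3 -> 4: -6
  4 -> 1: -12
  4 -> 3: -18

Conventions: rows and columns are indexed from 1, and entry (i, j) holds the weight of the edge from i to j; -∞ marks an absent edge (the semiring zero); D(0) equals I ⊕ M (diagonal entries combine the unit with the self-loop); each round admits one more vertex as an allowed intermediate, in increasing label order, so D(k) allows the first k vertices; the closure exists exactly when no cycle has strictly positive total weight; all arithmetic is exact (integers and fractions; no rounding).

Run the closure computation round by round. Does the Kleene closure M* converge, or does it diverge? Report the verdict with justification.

D(0):
  [0, -20, -11, -∞]
  [4, 0, -6, 1]
  [2, -∞, 0, -6]
  [-12, -∞, -18, 0]
D(1):
  [0, -20, -11, -∞]
  [4, 0, -6, 1]
  [2, -18, 0, -6]
  [-12, -32, -18, 0]
D(2):
  [0, -20, -11, -19]
  [4, 0, -6, 1]
  [2, -18, 0, -6]
  [-12, -32, -18, 0]
D(3):
  [0, -20, -11, -17]
  [4, 0, -6, 1]
  [2, -18, 0, -6]
  [-12, -32, -18, 0]
D(4):
  [0, -20, -11, -17]
  [4, 0, -6, 1]
  [2, -18, 0, -6]
  [-12, -32, -18, 0]
Key observation: every diagonal entry stays at the unit through all rounds, so no improving cycle exists.
Answer: CONVERGES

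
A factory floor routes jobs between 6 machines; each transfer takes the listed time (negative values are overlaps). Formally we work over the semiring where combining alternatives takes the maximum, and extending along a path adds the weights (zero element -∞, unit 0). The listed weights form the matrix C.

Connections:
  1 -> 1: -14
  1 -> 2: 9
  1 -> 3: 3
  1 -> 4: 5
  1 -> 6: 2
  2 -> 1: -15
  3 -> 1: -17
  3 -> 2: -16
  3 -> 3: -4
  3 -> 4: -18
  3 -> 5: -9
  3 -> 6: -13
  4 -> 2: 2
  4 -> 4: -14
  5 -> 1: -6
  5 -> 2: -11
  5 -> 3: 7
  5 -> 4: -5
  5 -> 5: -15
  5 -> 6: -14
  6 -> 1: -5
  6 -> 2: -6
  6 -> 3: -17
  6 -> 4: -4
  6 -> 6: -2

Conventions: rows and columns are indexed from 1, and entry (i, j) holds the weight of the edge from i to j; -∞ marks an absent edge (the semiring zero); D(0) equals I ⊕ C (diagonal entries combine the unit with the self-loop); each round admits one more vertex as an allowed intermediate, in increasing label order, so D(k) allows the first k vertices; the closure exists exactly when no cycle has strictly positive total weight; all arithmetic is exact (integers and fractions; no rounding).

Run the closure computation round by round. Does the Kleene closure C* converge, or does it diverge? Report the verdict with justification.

D(0):
  [0, 9, 3, 5, -∞, 2]
  [-15, 0, -∞, -∞, -∞, -∞]
  [-17, -16, 0, -18, -9, -13]
  [-∞, 2, -∞, 0, -∞, -∞]
  [-6, -11, 7, -5, 0, -14]
  [-5, -6, -17, -4, -∞, 0]
D(1):
  [0, 9, 3, 5, -∞, 2]
  [-15, 0, -12, -10, -∞, -13]
  [-17, -8, 0, -12, -9, -13]
  [-∞, 2, -∞, 0, -∞, -∞]
  [-6, 3, 7, -1, 0, -4]
  [-5, 4, -2, 0, -∞, 0]
D(2):
  [0, 9, 3, 5, -∞, 2]
  [-15, 0, -12, -10, -∞, -13]
  [-17, -8, 0, -12, -9, -13]
  [-13, 2, -10, 0, -∞, -11]
  [-6, 3, 7, -1, 0, -4]
  [-5, 4, -2, 0, -∞, 0]
D(3):
  [0, 9, 3, 5, -6, 2]
  [-15, 0, -12, -10, -21, -13]
  [-17, -8, 0, -12, -9, -13]
  [-13, 2, -10, 0, -19, -11]
  [-6, 3, 7, -1, 0, -4]
  [-5, 4, -2, 0, -11, 0]
D(4):
  [0, 9, 3, 5, -6, 2]
  [-15, 0, -12, -10, -21, -13]
  [-17, -8, 0, -12, -9, -13]
  [-13, 2, -10, 0, -19, -11]
  [-6, 3, 7, -1, 0, -4]
  [-5, 4, -2, 0, -11, 0]
D(5):
  [0, 9, 3, 5, -6, 2]
  [-15, 0, -12, -10, -21, -13]
  [-15, -6, 0, -10, -9, -13]
  [-13, 2, -10, 0, -19, -11]
  [-6, 3, 7, -1, 0, -4]
  [-5, 4, -2, 0, -11, 0]
D(6):
  [0, 9, 3, 5, -6, 2]
  [-15, 0, -12, -10, -21, -13]
  [-15, -6, 0, -10, -9, -13]
  [-13, 2, -10, 0, -19, -11]
  [-6, 3, 7, -1, 0, -4]
  [-5, 4, -2, 0, -11, 0]
Key observation: every diagonal entry stays at the unit through all rounds, so no improving cycle exists.
Answer: CONVERGES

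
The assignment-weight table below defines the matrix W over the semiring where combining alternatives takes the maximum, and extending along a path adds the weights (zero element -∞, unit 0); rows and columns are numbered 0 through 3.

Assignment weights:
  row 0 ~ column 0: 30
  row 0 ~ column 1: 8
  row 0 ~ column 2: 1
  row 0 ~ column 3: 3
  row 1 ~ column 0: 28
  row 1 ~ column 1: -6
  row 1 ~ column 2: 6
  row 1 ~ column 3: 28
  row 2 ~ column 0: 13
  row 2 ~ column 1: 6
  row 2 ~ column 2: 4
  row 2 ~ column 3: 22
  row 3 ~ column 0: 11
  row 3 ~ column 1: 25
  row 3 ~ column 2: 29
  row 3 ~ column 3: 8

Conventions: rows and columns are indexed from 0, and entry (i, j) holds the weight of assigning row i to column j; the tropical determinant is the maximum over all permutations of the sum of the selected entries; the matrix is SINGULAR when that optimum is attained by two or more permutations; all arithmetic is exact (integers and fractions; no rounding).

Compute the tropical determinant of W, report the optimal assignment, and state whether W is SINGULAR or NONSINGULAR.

σ = (0, 1, 2, 3): 30 + (-6) + 4 + 8 = 36
σ = (0, 1, 3, 2): 30 + (-6) + 22 + 29 = 75
σ = (0, 2, 1, 3): 30 + 6 + 6 + 8 = 50
σ = (0, 2, 3, 1): 30 + 6 + 22 + 25 = 83
σ = (0, 3, 1, 2): 30 + 28 + 6 + 29 = 93
σ = (0, 3, 2, 1): 30 + 28 + 4 + 25 = 87
σ = (1, 0, 2, 3): 8 + 28 + 4 + 8 = 48
σ = (1, 0, 3, 2): 8 + 28 + 22 + 29 = 87
σ = (1, 2, 0, 3): 8 + 6 + 13 + 8 = 35
σ = (1, 2, 3, 0): 8 + 6 + 22 + 11 = 47
σ = (1, 3, 0, 2): 8 + 28 + 13 + 29 = 78
σ = (1, 3, 2, 0): 8 + 28 + 4 + 11 = 51
σ = (2, 0, 1, 3): 1 + 28 + 6 + 8 = 43
σ = (2, 0, 3, 1): 1 + 28 + 22 + 25 = 76
σ = (2, 1, 0, 3): 1 + (-6) + 13 + 8 = 16
σ = (2, 1, 3, 0): 1 + (-6) + 22 + 11 = 28
σ = (2, 3, 0, 1): 1 + 28 + 13 + 25 = 67
σ = (2, 3, 1, 0): 1 + 28 + 6 + 11 = 46
σ = (3, 0, 1, 2): 3 + 28 + 6 + 29 = 66
σ = (3, 0, 2, 1): 3 + 28 + 4 + 25 = 60
σ = (3, 1, 0, 2): 3 + (-6) + 13 + 29 = 39
σ = (3, 1, 2, 0): 3 + (-6) + 4 + 11 = 12
σ = (3, 2, 0, 1): 3 + 6 + 13 + 25 = 47
σ = (3, 2, 1, 0): 3 + 6 + 6 + 11 = 26
Optimal value attained by: σ = (0, 3, 1, 2).
Answer: det⊕(W) = 93; verdict: NONSINGULAR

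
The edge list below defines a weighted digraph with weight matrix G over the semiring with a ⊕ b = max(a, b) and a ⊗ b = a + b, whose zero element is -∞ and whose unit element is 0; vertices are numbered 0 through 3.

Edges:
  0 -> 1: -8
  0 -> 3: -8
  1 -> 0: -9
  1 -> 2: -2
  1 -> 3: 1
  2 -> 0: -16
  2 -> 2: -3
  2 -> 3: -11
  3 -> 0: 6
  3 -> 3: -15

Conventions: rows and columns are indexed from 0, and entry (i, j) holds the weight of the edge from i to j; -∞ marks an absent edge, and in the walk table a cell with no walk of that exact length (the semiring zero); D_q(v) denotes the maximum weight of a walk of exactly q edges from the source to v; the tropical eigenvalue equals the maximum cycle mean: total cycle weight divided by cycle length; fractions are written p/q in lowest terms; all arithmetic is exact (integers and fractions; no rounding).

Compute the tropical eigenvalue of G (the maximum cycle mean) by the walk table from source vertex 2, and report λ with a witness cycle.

q=0: [-∞, -∞, 0, -∞]
q=1: [-16, -∞, -3, -11]
q=2: [-5, -24, -6, -14]
q=3: [-8, -13, -9, -13]
q=4: [-7, -16, -12, -12]
Optimal cycle mean attained by: cycle 0->1->3->0, total (-8) + 1 + 6, length 3.
Answer: λ = -1/3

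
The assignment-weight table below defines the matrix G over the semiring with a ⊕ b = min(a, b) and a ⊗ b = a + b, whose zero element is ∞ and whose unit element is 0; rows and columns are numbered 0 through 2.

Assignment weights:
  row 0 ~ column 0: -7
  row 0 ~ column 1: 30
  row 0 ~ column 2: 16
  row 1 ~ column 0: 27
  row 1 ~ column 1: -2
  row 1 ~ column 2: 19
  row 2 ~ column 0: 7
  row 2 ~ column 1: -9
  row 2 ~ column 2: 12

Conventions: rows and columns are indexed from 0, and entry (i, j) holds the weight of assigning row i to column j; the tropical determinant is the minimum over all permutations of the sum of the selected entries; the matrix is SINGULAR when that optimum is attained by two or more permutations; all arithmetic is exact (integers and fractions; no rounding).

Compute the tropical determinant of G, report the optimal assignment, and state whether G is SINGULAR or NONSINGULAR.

σ = (0, 1, 2): (-7) + (-2) + 12 = 3
σ = (0, 2, 1): (-7) + 19 + (-9) = 3
σ = (1, 0, 2): 30 + 27 + 12 = 69
σ = (1, 2, 0): 30 + 19 + 7 = 56
σ = (2, 0, 1): 16 + 27 + (-9) = 34
σ = (2, 1, 0): 16 + (-2) + 7 = 21
Optimal value attained by: σ = (0, 1, 2).
Answer: det⊕(G) = 3; verdict: SINGULAR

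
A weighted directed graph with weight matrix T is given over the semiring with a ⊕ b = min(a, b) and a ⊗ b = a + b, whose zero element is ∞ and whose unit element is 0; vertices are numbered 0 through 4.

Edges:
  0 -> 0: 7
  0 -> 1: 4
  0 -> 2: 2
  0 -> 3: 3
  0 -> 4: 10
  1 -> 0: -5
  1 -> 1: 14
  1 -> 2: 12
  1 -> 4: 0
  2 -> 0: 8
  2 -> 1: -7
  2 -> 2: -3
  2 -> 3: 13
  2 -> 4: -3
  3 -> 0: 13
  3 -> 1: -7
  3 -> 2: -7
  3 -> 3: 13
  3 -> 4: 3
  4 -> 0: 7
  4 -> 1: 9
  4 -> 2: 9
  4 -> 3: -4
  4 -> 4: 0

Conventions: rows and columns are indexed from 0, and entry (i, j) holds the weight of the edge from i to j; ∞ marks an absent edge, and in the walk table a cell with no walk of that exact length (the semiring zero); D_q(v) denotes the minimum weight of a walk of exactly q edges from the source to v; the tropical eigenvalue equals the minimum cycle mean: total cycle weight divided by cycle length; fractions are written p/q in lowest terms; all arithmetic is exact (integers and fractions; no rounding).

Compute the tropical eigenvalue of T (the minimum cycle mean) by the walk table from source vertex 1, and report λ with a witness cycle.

q=0: [∞, 0, ∞, ∞, ∞]
q=1: [-5, 14, 12, ∞, 0]
q=2: [2, -1, -3, -4, 0]
q=3: [-6, -11, -11, -4, -6]
q=4: [-16, -18, -14, -10, -14]
q=5: [-23, -21, -17, -18, -18]
Optimal cycle mean attained by: cycle 2->4->3->2, total (-3) + (-4) + (-7), length 3.
Answer: λ = -14/3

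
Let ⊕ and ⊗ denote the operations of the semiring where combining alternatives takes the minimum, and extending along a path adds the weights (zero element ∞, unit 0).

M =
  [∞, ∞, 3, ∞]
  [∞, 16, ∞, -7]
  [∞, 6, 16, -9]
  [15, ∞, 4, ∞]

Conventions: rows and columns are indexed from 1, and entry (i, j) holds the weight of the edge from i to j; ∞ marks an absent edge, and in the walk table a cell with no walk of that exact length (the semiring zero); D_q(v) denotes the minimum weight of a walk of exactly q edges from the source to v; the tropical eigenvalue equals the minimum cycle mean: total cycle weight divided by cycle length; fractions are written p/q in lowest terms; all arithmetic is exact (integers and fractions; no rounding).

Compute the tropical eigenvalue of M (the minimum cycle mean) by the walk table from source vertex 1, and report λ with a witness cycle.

q=0: [0, ∞, ∞, ∞]
q=1: [∞, ∞, 3, ∞]
q=2: [∞, 9, 19, -6]
q=3: [9, 25, -2, 2]
q=4: [17, 4, 6, -11]
Optimal cycle mean attained by: cycle 3->4->3, total (-9) + 4, length 2.
Answer: λ = -5/2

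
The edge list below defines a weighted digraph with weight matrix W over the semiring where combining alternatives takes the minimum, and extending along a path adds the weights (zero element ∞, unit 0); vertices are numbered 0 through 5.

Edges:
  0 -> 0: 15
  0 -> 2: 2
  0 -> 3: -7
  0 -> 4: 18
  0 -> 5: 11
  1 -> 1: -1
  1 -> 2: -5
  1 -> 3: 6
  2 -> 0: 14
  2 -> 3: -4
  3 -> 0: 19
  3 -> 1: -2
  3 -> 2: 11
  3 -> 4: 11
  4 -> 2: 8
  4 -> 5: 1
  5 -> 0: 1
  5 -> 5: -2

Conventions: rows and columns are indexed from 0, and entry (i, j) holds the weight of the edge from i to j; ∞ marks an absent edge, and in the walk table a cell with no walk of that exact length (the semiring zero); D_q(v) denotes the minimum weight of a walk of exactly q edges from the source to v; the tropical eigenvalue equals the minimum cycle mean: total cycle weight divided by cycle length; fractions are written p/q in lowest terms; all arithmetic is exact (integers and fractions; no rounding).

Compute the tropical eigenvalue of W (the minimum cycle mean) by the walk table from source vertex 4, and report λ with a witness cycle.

q=0: [∞, ∞, ∞, ∞, 0, ∞]
q=1: [∞, ∞, 8, ∞, ∞, 1]
q=2: [2, ∞, ∞, 4, ∞, -1]
q=3: [0, 2, 4, -5, 15, -3]
q=4: [-2, -7, -3, -7, 6, -5]
q=5: [-4, -9, -12, -9, 4, -7]
q=6: [-6, -11, -14, -16, 2, -9]
Optimal cycle mean attained by: cycle 1->2->3->1, total (-5) + (-4) + (-2), length 3.
Answer: λ = -11/3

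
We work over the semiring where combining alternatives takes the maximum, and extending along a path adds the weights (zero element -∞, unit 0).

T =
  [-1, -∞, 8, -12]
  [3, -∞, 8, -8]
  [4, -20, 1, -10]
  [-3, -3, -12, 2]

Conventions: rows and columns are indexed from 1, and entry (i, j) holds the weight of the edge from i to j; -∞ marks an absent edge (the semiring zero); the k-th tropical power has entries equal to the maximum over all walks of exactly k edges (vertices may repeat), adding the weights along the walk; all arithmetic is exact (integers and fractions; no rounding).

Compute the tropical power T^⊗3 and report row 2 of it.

T^⊗2:
  [12, -12, 9, -2]
  [12, -11, 11, -2]
  [5, -13, 12, -8]
  [0, -1, 5, 4]
T^⊗3:
  [13, -5, 20, 0]
  [15, -5, 20, 1]
  [16, -8, 13, 2]
  [9, 1, 8, 6]
Answer: row 2 of T^⊗3 = [15, -5, 20, 1]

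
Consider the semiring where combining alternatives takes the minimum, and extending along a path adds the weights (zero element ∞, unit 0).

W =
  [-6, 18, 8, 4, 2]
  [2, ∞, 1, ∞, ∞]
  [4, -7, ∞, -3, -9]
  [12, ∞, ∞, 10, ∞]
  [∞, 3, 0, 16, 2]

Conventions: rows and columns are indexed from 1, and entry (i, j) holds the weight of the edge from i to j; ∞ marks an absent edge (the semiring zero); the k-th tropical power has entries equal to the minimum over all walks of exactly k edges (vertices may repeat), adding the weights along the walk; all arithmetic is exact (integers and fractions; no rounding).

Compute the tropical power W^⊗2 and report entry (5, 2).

W^⊗2:
  [-12, 1, 2, -2, -4]
  [-4, -6, 10, -2, -8]
  [-5, -6, -9, 7, -7]
  [6, 30, 20, 16, 14]
  [4, -7, 2, -3, -9]
Key observation: the optimum is the walk 5->3->2, with weight 0 + (-7) = -7.
Optimal value attained by: walk 5->3->2.
Answer: (W^⊗2)[5][2] = -7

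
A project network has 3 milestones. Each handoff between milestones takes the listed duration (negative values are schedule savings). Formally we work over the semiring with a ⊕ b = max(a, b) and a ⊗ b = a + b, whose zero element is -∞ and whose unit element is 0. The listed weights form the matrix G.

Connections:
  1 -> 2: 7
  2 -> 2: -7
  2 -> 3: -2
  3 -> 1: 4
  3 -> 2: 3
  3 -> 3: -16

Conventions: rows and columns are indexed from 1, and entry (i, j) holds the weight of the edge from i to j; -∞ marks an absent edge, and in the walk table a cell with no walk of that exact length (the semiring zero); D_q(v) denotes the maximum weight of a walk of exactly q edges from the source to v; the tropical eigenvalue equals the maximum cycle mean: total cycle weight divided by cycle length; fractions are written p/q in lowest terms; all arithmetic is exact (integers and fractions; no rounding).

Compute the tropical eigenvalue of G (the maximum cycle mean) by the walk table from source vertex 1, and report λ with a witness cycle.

q=0: [0, -∞, -∞]
q=1: [-∞, 7, -∞]
q=2: [-∞, 0, 5]
q=3: [9, 8, -2]
Optimal cycle mean attained by: cycle 1->2->3->1, total 7 + (-2) + 4, length 3.
Answer: λ = 3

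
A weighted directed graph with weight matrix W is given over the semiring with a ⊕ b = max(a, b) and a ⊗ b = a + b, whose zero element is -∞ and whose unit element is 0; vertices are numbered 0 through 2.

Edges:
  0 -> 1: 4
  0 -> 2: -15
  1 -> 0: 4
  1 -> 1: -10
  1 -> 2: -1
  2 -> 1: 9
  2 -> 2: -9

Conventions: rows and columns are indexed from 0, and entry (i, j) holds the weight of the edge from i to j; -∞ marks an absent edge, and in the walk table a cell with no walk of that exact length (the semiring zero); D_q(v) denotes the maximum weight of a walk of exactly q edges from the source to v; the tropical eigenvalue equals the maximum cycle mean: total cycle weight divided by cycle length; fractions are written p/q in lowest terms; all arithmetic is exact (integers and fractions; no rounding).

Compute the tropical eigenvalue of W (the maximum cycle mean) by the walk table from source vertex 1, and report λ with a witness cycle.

q=0: [-∞, 0, -∞]
q=1: [4, -10, -1]
q=2: [-6, 8, -10]
q=3: [12, -1, 7]
Optimal cycle mean attained by: cycle 0->1->0, total 4 + 4, length 2.
Answer: λ = 4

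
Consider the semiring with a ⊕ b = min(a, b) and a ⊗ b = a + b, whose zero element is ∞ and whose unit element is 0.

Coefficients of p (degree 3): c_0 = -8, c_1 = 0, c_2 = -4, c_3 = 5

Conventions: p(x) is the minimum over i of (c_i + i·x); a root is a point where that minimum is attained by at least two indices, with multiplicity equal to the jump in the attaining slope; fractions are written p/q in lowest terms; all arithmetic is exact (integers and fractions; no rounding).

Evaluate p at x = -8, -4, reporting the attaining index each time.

p(-8) = min(-8+0·(-8)=-8, 0+1·(-8)=-8, -4+2·(-8)=-20, 5+3·(-8)=-19) = -20 (attained by i=2)
p(-4) = min(-8+0·(-4)=-8, 0+1·(-4)=-4, -4+2·(-4)=-12, 5+3·(-4)=-7) = -12 (attained by i=2)
Answer: p(-8) = -20; p(-4) = -12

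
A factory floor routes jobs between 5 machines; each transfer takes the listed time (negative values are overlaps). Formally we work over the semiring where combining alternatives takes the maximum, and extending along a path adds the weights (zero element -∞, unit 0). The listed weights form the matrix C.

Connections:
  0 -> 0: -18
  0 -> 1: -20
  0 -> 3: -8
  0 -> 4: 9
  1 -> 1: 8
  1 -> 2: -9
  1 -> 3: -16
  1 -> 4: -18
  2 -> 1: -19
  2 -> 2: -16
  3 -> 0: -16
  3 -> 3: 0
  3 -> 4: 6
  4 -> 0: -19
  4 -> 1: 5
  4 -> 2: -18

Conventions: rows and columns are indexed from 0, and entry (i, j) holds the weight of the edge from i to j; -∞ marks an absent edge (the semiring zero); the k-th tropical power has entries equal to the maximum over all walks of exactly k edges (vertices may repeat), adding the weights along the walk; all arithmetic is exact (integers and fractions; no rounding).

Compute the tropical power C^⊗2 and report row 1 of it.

C^⊗2:
  [-10, 14, -9, -8, -2]
  [-32, 16, -1, -8, -10]
  [-∞, -11, -28, -35, -37]
  [-13, 11, -12, 0, 6]
  [-37, 13, -4, -11, -10]
Answer: row 1 of C^⊗2 = [-32, 16, -1, -8, -10]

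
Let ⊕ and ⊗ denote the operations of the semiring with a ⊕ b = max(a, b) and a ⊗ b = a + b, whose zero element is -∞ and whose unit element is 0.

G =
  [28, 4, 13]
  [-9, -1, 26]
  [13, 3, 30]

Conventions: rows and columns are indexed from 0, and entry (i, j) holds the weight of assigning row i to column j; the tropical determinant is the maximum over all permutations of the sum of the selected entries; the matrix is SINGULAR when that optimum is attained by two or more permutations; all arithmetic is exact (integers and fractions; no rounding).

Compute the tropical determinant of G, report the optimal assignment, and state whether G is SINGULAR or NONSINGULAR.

σ = (0, 1, 2): 28 + (-1) + 30 = 57
σ = (0, 2, 1): 28 + 26 + 3 = 57
σ = (1, 0, 2): 4 + (-9) + 30 = 25
σ = (1, 2, 0): 4 + 26 + 13 = 43
σ = (2, 0, 1): 13 + (-9) + 3 = 7
σ = (2, 1, 0): 13 + (-1) + 13 = 25
Optimal value attained by: σ = (0, 1, 2).
Answer: det⊕(G) = 57; verdict: SINGULAR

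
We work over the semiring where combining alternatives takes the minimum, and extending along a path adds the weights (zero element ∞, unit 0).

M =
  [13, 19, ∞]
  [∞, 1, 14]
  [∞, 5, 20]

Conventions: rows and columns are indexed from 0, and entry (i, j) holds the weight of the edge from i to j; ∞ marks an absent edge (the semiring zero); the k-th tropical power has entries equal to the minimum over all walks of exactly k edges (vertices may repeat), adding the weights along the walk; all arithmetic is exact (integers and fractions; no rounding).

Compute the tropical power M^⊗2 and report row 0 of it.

M^⊗2:
  [26, 20, 33]
  [∞, 2, 15]
  [∞, 6, 19]
Answer: row 0 of M^⊗2 = [26, 20, 33]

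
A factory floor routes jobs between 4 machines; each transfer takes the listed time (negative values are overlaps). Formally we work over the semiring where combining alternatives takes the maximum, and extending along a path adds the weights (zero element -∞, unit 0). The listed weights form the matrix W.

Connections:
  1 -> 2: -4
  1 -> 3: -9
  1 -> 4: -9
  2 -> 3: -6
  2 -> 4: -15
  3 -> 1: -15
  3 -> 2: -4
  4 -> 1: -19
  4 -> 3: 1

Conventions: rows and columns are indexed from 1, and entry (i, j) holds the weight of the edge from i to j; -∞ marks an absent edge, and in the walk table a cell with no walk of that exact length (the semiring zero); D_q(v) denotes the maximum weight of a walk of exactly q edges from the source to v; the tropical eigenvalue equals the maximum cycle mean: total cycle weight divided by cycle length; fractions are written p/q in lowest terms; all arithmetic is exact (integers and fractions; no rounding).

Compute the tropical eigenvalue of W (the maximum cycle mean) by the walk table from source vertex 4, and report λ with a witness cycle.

q=0: [-∞, -∞, -∞, 0]
q=1: [-19, -∞, 1, -∞]
q=2: [-14, -3, -28, -28]
q=3: [-43, -18, -9, -18]
q=4: [-24, -13, -17, -33]
Optimal cycle mean attained by: cycle 2->3->2, total (-6) + (-4), length 2.
Answer: λ = -5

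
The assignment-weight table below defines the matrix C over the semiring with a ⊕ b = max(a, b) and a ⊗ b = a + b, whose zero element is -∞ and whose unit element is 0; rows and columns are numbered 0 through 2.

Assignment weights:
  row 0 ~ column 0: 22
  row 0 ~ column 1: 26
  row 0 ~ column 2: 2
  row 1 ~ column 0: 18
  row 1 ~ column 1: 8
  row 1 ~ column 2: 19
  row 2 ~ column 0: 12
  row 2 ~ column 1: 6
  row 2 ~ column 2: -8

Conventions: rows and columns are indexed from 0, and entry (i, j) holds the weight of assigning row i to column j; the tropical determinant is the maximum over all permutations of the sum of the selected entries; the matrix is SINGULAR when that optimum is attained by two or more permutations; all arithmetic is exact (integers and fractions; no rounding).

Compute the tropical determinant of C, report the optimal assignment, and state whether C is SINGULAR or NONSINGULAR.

σ = (0, 1, 2): 22 + 8 + (-8) = 22
σ = (0, 2, 1): 22 + 19 + 6 = 47
σ = (1, 0, 2): 26 + 18 + (-8) = 36
σ = (1, 2, 0): 26 + 19 + 12 = 57
σ = (2, 0, 1): 2 + 18 + 6 = 26
σ = (2, 1, 0): 2 + 8 + 12 = 22
Optimal value attained by: σ = (1, 2, 0).
Answer: det⊕(C) = 57; verdict: NONSINGULAR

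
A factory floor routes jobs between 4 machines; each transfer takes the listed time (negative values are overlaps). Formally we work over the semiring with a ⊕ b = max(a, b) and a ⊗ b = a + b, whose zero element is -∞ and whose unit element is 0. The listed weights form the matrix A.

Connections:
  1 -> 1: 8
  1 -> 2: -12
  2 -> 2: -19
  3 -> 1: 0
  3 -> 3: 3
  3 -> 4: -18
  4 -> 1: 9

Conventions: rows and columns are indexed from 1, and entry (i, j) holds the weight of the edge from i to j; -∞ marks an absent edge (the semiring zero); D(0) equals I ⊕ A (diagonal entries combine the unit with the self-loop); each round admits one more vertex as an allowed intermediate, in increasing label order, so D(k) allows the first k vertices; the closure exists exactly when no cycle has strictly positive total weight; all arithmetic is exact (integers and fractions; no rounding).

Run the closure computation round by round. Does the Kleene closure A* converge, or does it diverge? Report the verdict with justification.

Detection: at round 0, diagonal entry (1, 1) turns strictly positive.
Key observation: the cycle 1->1 has total weight 8, which is strictly positive.
Answer: DIVERGES — positive cycle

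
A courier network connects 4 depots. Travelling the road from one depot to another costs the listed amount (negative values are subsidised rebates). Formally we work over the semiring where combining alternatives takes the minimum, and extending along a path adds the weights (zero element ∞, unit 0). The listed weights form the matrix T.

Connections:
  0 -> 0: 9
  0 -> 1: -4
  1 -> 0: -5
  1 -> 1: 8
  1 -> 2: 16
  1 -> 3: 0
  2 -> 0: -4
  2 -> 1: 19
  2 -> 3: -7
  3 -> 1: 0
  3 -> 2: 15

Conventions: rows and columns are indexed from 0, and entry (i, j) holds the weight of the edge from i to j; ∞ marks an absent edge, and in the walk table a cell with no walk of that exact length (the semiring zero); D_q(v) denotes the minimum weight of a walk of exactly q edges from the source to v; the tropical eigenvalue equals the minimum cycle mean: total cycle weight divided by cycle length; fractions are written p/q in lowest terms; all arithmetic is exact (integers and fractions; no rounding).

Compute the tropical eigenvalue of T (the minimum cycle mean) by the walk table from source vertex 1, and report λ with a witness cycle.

q=0: [∞, 0, ∞, ∞]
q=1: [-5, 8, 16, 0]
q=2: [3, -9, 15, 8]
q=3: [-14, -1, 7, -9]
q=4: [-6, -18, 6, -1]
Optimal cycle mean attained by: cycle 0->1->0, total (-4) + (-5), length 2.
Answer: λ = -9/2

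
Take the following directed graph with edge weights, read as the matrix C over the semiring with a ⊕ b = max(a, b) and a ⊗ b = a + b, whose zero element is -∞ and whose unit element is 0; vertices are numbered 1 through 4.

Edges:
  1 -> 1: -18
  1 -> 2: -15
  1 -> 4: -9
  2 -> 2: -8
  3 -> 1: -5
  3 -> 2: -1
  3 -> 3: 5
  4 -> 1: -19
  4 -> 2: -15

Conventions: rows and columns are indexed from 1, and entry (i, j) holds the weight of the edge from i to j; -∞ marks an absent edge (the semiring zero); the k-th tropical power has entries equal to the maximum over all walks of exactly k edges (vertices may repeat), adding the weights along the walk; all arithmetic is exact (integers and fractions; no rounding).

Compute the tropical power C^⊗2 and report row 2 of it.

C^⊗2:
  [-28, -23, -∞, -27]
  [-∞, -16, -∞, -∞]
  [0, 4, 10, -14]
  [-37, -23, -∞, -28]
Answer: row 2 of C^⊗2 = [-∞, -16, -∞, -∞]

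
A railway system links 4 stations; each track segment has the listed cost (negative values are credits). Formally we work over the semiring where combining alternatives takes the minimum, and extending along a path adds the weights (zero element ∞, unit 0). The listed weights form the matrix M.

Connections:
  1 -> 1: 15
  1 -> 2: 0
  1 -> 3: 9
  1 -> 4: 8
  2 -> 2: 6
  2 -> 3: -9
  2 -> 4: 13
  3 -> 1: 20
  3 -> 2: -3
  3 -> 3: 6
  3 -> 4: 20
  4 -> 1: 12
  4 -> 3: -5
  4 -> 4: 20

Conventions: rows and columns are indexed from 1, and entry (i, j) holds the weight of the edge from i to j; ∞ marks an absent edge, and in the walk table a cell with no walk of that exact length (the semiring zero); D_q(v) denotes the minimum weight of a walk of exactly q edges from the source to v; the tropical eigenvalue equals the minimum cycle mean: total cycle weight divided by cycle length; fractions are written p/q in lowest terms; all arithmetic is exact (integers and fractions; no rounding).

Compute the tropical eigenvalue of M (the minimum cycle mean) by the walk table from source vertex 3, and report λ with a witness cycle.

q=0: [∞, ∞, 0, ∞]
q=1: [20, -3, 6, 20]
q=2: [26, 3, -12, 10]
q=3: [8, -15, -6, 8]
q=4: [14, -9, -24, -2]
Optimal cycle mean attained by: cycle 2->3->2, total (-9) + (-3), length 2.
Answer: λ = -6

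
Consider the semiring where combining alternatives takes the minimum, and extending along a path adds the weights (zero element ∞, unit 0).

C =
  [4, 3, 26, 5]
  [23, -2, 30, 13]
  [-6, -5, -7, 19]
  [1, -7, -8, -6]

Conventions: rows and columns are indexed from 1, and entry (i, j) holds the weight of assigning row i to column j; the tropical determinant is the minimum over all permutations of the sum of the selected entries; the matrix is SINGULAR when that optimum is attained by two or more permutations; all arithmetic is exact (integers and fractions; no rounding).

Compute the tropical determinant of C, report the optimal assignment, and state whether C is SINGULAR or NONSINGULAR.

σ = (1, 2, 3, 4): 4 + (-2) + (-7) + (-6) = -11
σ = (1, 2, 4, 3): 4 + (-2) + 19 + (-8) = 13
σ = (1, 3, 2, 4): 4 + 30 + (-5) + (-6) = 23
σ = (1, 3, 4, 2): 4 + 30 + 19 + (-7) = 46
σ = (1, 4, 2, 3): 4 + 13 + (-5) + (-8) = 4
σ = (1, 4, 3, 2): 4 + 13 + (-7) + (-7) = 3
σ = (2, 1, 3, 4): 3 + 23 + (-7) + (-6) = 13
σ = (2, 1, 4, 3): 3 + 23 + 19 + (-8) = 37
σ = (2, 3, 1, 4): 3 + 30 + (-6) + (-6) = 21
σ = (2, 3, 4, 1): 3 + 30 + 19 + 1 = 53
σ = (2, 4, 1, 3): 3 + 13 + (-6) + (-8) = 2
σ = (2, 4, 3, 1): 3 + 13 + (-7) + 1 = 10
σ = (3, 1, 2, 4): 26 + 23 + (-5) + (-6) = 38
σ = (3, 1, 4, 2): 26 + 23 + 19 + (-7) = 61
σ = (3, 2, 1, 4): 26 + (-2) + (-6) + (-6) = 12
σ = (3, 2, 4, 1): 26 + (-2) + 19 + 1 = 44
σ = (3, 4, 1, 2): 26 + 13 + (-6) + (-7) = 26
σ = (3, 4, 2, 1): 26 + 13 + (-5) + 1 = 35
σ = (4, 1, 2, 3): 5 + 23 + (-5) + (-8) = 15
σ = (4, 1, 3, 2): 5 + 23 + (-7) + (-7) = 14
σ = (4, 2, 1, 3): 5 + (-2) + (-6) + (-8) = -11
σ = (4, 2, 3, 1): 5 + (-2) + (-7) + 1 = -3
σ = (4, 3, 1, 2): 5 + 30 + (-6) + (-7) = 22
σ = (4, 3, 2, 1): 5 + 30 + (-5) + 1 = 31
Optimal value attained by: σ = (1, 2, 3, 4).
Answer: det⊕(C) = -11; verdict: SINGULAR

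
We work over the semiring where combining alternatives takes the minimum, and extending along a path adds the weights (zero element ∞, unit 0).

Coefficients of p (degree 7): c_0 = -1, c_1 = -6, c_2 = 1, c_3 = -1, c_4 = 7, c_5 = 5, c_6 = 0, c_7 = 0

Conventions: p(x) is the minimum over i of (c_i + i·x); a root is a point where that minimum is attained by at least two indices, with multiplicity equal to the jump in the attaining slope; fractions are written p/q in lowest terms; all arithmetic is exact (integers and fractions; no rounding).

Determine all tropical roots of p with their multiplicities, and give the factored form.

hull edge (i=0, c=-1) to (i=1, c=-6): slope -5, span 1
hull edge (i=1, c=-6) to (i=7, c=0): slope 1, span 6
Factored form: p(x) = 0 ⊗ (x ⊕ (-1)) ⊗ (x ⊕ (-1)) ⊗ (x ⊕ (-1)) ⊗ (x ⊕ (-1)) ⊗ (x ⊕ (-1)) ⊗ (x ⊕ (-1)) ⊗ (x ⊕ 5)
Answer: roots = -1 (mult 6), 5 (mult 1)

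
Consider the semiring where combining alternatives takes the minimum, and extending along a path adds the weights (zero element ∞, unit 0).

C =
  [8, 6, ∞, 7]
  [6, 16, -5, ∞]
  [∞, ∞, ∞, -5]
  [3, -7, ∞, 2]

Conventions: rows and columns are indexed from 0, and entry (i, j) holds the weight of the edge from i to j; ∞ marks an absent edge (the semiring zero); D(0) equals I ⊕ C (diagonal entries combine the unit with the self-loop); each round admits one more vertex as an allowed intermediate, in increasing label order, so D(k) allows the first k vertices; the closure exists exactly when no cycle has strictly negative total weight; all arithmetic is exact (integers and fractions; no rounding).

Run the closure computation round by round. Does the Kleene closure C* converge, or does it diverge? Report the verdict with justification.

D(0):
  [0, 6, ∞, 7]
  [6, 0, -5, ∞]
  [∞, ∞, 0, -5]
  [3, -7, ∞, 0]
D(1):
  [0, 6, ∞, 7]
  [6, 0, -5, 13]
  [∞, ∞, 0, -5]
  [3, -7, ∞, 0]
D(2):
  [0, 6, 1, 7]
  [6, 0, -5, 13]
  [∞, ∞, 0, -5]
  [-1, -7, -12, 0]
Detection: at round 3, diagonal entry (3, 3) turns strictly negative.
Key observation: the cycle 3->0->1->2->3 has total weight 3 + 6 + (-5) + (-5), which is strictly negative.
Answer: DIVERGES — negative cycle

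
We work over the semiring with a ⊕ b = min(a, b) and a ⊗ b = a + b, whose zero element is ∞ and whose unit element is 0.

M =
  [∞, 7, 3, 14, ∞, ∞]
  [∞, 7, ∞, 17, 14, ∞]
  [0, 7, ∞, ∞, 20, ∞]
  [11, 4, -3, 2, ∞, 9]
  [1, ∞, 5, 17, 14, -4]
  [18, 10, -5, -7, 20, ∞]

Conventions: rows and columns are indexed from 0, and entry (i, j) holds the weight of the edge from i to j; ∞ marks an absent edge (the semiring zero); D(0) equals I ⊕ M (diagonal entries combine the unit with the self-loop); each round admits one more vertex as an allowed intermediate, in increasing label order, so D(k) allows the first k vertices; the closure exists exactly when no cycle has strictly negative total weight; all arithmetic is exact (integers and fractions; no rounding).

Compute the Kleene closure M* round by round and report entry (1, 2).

D(0):
  [0, 7, 3, 14, ∞, ∞]
  [∞, 0, ∞, 17, 14, ∞]
  [0, 7, 0, ∞, 20, ∞]
  [11, 4, -3, 0, ∞, 9]
  [1, ∞, 5, 17, 0, -4]
  [18, 10, -5, -7, 20, 0]
D(1):
  [0, 7, 3, 14, ∞, ∞]
  [∞, 0, ∞, 17, 14, ∞]
  [0, 7, 0, 14, 20, ∞]
  [11, 4, -3, 0, ∞, 9]
  [1, 8, 4, 15, 0, -4]
  [18, 10, -5, -7, 20, 0]
D(2):
  [0, 7, 3, 14, 21, ∞]
  [∞, 0, ∞, 17, 14, ∞]
  [0, 7, 0, 14, 20, ∞]
  [11, 4, -3, 0, 18, 9]
  [1, 8, 4, 15, 0, -4]
  [18, 10, -5, -7, 20, 0]
D(3):
  [0, 7, 3, 14, 21, ∞]
  [∞, 0, ∞, 17, 14, ∞]
  [0, 7, 0, 14, 20, ∞]
  [-3, 4, -3, 0, 17, 9]
  [1, 8, 4, 15, 0, -4]
  [-5, 2, -5, -7, 15, 0]
D(4):
  [0, 7, 3, 14, 21, 23]
  [14, 0, 14, 17, 14, 26]
  [0, 7, 0, 14, 20, 23]
  [-3, 4, -3, 0, 17, 9]
  [1, 8, 4, 15, 0, -4]
  [-10, -3, -10, -7, 10, 0]
D(5):
  [0, 7, 3, 14, 21, 17]
  [14, 0, 14, 17, 14, 10]
  [0, 7, 0, 14, 20, 16]
  [-3, 4, -3, 0, 17, 9]
  [1, 8, 4, 15, 0, -4]
  [-10, -3, -10, -7, 10, 0]
D(6):
  [0, 7, 3, 10, 21, 17]
  [0, 0, 0, 3, 14, 10]
  [0, 7, 0, 9, 20, 16]
  [-3, 4, -3, 0, 17, 9]
  [-14, -7, -14, -11, 0, -4]
  [-10, -3, -10, -7, 10, 0]
Answer: M*[1][2] = 0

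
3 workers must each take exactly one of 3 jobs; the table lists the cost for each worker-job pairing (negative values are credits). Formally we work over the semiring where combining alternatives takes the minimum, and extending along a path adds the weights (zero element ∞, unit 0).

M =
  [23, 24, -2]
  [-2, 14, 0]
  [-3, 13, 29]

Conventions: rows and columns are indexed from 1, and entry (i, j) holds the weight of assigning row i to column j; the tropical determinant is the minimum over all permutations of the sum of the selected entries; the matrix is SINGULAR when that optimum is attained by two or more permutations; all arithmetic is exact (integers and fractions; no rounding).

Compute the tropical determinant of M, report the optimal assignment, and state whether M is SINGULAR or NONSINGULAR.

σ = (1, 2, 3): 23 + 14 + 29 = 66
σ = (1, 3, 2): 23 + 0 + 13 = 36
σ = (2, 1, 3): 24 + (-2) + 29 = 51
σ = (2, 3, 1): 24 + 0 + (-3) = 21
σ = (3, 1, 2): (-2) + (-2) + 13 = 9
σ = (3, 2, 1): (-2) + 14 + (-3) = 9
Optimal value attained by: σ = (3, 1, 2).
Answer: det⊕(M) = 9; verdict: SINGULAR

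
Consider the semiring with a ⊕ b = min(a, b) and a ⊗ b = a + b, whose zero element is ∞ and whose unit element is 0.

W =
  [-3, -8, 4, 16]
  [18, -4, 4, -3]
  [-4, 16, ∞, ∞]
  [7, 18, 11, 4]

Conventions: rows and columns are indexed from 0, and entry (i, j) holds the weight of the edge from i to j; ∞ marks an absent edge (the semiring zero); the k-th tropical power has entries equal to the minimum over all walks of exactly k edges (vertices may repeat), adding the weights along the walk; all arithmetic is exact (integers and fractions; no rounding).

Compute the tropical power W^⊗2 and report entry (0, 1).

W^⊗2:
  [-6, -12, -4, -11]
  [0, -8, 0, -7]
  [-7, -12, 0, 12]
  [4, -1, 11, 8]
Key observation: the optimum is the walk 0->1->1, with weight (-8) + (-4) = -12.
Optimal value attained by: walk 0->1->1.
Answer: (W^⊗2)[0][1] = -12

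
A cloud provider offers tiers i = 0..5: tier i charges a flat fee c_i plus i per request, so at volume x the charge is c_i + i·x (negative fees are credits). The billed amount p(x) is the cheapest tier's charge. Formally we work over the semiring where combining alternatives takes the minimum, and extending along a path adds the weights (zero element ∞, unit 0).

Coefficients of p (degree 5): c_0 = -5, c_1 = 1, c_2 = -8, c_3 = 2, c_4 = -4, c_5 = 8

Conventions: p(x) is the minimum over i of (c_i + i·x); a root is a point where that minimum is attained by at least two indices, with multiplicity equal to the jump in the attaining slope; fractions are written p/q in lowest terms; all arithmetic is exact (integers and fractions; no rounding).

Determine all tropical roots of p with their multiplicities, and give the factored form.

hull edge (i=0, c=-5) to (i=2, c=-8): slope -3/2, span 2
hull edge (i=2, c=-8) to (i=4, c=-4): slope 2, span 2
hull edge (i=4, c=-4) to (i=5, c=8): slope 12, span 1
Factored form: p(x) = 8 ⊗ (x ⊕ (-12)) ⊗ (x ⊕ (-2)) ⊗ (x ⊕ (-2)) ⊗ (x ⊕ 3/2) ⊗ (x ⊕ 3/2)
Answer: roots = -12 (mult 1), -2 (mult 2), 3/2 (mult 2)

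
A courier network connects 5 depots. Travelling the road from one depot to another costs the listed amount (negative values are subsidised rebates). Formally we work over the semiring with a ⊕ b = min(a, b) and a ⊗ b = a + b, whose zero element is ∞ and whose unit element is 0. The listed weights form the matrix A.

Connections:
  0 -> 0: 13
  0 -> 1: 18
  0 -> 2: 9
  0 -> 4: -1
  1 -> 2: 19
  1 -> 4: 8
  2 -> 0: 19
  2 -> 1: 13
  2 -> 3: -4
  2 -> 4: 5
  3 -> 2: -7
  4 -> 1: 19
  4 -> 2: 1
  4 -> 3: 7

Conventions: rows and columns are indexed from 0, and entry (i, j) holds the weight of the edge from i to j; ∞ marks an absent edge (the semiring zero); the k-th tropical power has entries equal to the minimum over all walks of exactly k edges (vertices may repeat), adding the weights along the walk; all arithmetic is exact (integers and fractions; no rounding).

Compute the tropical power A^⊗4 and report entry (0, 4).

A^⊗2:
  [26, 18, 0, 5, 12]
  [38, 27, 9, 15, 24]
  [32, 24, -11, 12, 18]
  [12, 6, ∞, -11, -2]
  [20, 14, 0, -3, 6]
A^⊗3:
  [19, 13, -2, -4, 5]
  [28, 22, 8, 5, 14]
  [8, 2, 5, -15, -6]
  [25, 17, -18, 5, 11]
  [19, 13, -10, -4, 5]
A^⊗4:
  [17, 11, -11, -6, 3]
  [27, 21, -2, 4, 13]
  [21, 13, -22, 1, 7]
  [1, -5, -2, -22, -13]
  [9, 3, -11, -14, -5]
Key observation: the optimum is the walk 0->2->3->2->4, with weight 9 + (-4) + (-7) + 5 = 3.
Optimal value attained by: walk 0->2->3->2->4.
Answer: (A^⊗4)[0][4] = 3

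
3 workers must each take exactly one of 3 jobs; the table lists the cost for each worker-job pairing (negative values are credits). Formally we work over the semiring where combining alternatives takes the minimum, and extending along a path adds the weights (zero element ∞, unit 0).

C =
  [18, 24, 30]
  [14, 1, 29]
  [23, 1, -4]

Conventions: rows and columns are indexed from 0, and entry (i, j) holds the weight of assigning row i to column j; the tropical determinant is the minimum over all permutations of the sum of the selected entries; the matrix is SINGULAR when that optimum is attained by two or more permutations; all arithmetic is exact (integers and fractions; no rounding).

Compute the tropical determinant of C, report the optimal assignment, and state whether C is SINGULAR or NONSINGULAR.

σ = (0, 1, 2): 18 + 1 + (-4) = 15
σ = (0, 2, 1): 18 + 29 + 1 = 48
σ = (1, 0, 2): 24 + 14 + (-4) = 34
σ = (1, 2, 0): 24 + 29 + 23 = 76
σ = (2, 0, 1): 30 + 14 + 1 = 45
σ = (2, 1, 0): 30 + 1 + 23 = 54
Optimal value attained by: σ = (0, 1, 2).
Answer: det⊕(C) = 15; verdict: NONSINGULAR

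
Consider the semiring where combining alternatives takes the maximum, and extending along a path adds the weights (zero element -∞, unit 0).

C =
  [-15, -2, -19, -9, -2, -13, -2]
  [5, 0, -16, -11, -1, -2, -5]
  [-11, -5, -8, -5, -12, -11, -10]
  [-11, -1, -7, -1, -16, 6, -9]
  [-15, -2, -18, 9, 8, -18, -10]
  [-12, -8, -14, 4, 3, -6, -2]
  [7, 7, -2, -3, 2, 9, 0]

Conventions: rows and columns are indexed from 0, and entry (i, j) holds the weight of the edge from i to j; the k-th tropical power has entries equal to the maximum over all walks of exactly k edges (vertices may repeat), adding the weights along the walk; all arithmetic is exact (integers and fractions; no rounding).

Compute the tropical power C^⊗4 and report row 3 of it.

C^⊗2:
  [5, 5, -4, 7, 6, 7, -2]
  [5, 3, -7, 8, 7, 4, 3]
  [0, -3, -12, -3, -4, 1, -10]
  [4, -1, -8, 10, 9, 5, 4]
  [3, 8, 2, 17, 16, 15, 0]
  [5, 5, -3, 12, 11, 10, -2]
  [12, 7, -2, 13, 12, 9, 7]
C^⊗3:
  [10, 6, 0, 15, 14, 13, 5]
  [10, 10, 1, 16, 15, 14, 3]
  [2, -2, -10, 5, 4, 3, -1]
  [11, 11, 3, 18, 17, 16, 4]
  [13, 16, 10, 25, 24, 23, 13]
  [10, 11, 5, 20, 19, 18, 8]
  [14, 14, 6, 21, 20, 19, 10]
C^⊗4:
  [12, 14, 8, 23, 22, 21, 11]
  [15, 15, 9, 24, 23, 22, 12]
  [6, 6, -2, 13, 12, 11, 1]
  [16, 17, 11, 26, 25, 24, 14]
  [21, 24, 18, 33, 32, 31, 21]
  [16, 19, 13, 28, 27, 26, 16]
  [19, 20, 14, 29, 28, 27, 17]
Answer: row 3 of C^⊗4 = [16, 17, 11, 26, 25, 24, 14]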